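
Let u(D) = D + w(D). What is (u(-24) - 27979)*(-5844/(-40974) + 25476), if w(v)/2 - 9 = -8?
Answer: -4871518160578/6829 ≈ -7.1336e+8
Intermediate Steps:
w(v) = 2 (w(v) = 18 + 2*(-8) = 18 - 16 = 2)
u(D) = 2 + D (u(D) = D + 2 = 2 + D)
(u(-24) - 27979)*(-5844/(-40974) + 25476) = ((2 - 24) - 27979)*(-5844/(-40974) + 25476) = (-22 - 27979)*(-5844*(-1/40974) + 25476) = -28001*(974/6829 + 25476) = -28001*173976578/6829 = -4871518160578/6829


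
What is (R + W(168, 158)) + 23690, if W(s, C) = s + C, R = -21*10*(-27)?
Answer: 29686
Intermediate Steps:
R = 5670 (R = -210*(-27) = 5670)
W(s, C) = C + s
(R + W(168, 158)) + 23690 = (5670 + (158 + 168)) + 23690 = (5670 + 326) + 23690 = 5996 + 23690 = 29686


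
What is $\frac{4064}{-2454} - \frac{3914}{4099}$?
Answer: $- \frac{13131646}{5029473} \approx -2.6109$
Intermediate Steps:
$\frac{4064}{-2454} - \frac{3914}{4099} = 4064 \left(- \frac{1}{2454}\right) - \frac{3914}{4099} = - \frac{2032}{1227} - \frac{3914}{4099} = - \frac{13131646}{5029473}$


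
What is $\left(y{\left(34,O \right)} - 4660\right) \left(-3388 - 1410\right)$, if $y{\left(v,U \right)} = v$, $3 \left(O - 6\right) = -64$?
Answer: $22195548$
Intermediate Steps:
$O = - \frac{46}{3}$ ($O = 6 + \frac{1}{3} \left(-64\right) = 6 - \frac{64}{3} = - \frac{46}{3} \approx -15.333$)
$\left(y{\left(34,O \right)} - 4660\right) \left(-3388 - 1410\right) = \left(34 - 4660\right) \left(-3388 - 1410\right) = \left(-4626\right) \left(-4798\right) = 22195548$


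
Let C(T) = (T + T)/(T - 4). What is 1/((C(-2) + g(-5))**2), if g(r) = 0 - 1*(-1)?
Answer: 9/25 ≈ 0.36000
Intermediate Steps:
C(T) = 2*T/(-4 + T) (C(T) = (2*T)/(-4 + T) = 2*T/(-4 + T))
g(r) = 1 (g(r) = 0 + 1 = 1)
1/((C(-2) + g(-5))**2) = 1/((2*(-2)/(-4 - 2) + 1)**2) = 1/((2*(-2)/(-6) + 1)**2) = 1/((2*(-2)*(-1/6) + 1)**2) = 1/((2/3 + 1)**2) = 1/((5/3)**2) = 1/(25/9) = 9/25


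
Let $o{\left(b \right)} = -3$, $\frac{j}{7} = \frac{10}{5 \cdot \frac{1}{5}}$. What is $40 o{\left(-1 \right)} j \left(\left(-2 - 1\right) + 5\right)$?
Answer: $-16800$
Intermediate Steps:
$j = 70$ ($j = 7 \frac{10}{5 \cdot \frac{1}{5}} = 7 \cdot \frac{10}{1} = 7 \cdot 10 \cdot 1 = 7 \cdot 10 = 70$)
$40 o{\left(-1 \right)} j \left(\left(-2 - 1\right) + 5\right) = 40 \left(-3\right) 70 \left(\left(-2 - 1\right) + 5\right) = 40 \left(- 210 \left(-3 + 5\right)\right) = 40 \left(\left(-210\right) 2\right) = 40 \left(-420\right) = -16800$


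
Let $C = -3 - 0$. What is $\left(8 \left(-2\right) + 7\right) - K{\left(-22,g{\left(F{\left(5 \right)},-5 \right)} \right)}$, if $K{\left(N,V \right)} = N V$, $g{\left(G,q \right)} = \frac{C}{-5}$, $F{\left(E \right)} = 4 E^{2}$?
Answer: $\frac{21}{5} \approx 4.2$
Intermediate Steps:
$C = -3$ ($C = -3 + 0 = -3$)
$g{\left(G,q \right)} = \frac{3}{5}$ ($g{\left(G,q \right)} = - \frac{3}{-5} = \left(-3\right) \left(- \frac{1}{5}\right) = \frac{3}{5}$)
$\left(8 \left(-2\right) + 7\right) - K{\left(-22,g{\left(F{\left(5 \right)},-5 \right)} \right)} = \left(8 \left(-2\right) + 7\right) - \left(-22\right) \frac{3}{5} = \left(-16 + 7\right) - - \frac{66}{5} = -9 + \frac{66}{5} = \frac{21}{5}$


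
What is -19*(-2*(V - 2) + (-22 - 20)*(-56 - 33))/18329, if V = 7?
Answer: -70832/18329 ≈ -3.8645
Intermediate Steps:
-19*(-2*(V - 2) + (-22 - 20)*(-56 - 33))/18329 = -19*(-2*(7 - 2) + (-22 - 20)*(-56 - 33))/18329 = -19*(-2*5 - 42*(-89))*(1/18329) = -19*(-10 + 3738)*(1/18329) = -19*3728*(1/18329) = -70832*1/18329 = -70832/18329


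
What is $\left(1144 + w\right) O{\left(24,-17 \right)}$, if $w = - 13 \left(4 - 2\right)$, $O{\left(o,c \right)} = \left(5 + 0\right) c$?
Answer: $-95030$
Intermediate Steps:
$O{\left(o,c \right)} = 5 c$
$w = -26$ ($w = \left(-13\right) 2 = -26$)
$\left(1144 + w\right) O{\left(24,-17 \right)} = \left(1144 - 26\right) 5 \left(-17\right) = 1118 \left(-85\right) = -95030$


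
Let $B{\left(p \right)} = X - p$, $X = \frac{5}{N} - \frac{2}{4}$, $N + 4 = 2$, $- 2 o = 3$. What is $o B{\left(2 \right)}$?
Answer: $\frac{15}{2} \approx 7.5$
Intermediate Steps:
$o = - \frac{3}{2}$ ($o = \left(- \frac{1}{2}\right) 3 = - \frac{3}{2} \approx -1.5$)
$N = -2$ ($N = -4 + 2 = -2$)
$X = -3$ ($X = \frac{5}{-2} - \frac{2}{4} = 5 \left(- \frac{1}{2}\right) - \frac{1}{2} = - \frac{5}{2} - \frac{1}{2} = -3$)
$B{\left(p \right)} = -3 - p$
$o B{\left(2 \right)} = - \frac{3 \left(-3 - 2\right)}{2} = \left(- \frac{3}{2}\right) \left(-5\right) = \frac{15}{2}$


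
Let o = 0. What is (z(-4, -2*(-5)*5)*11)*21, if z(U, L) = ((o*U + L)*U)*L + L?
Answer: -2298450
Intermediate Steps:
z(U, L) = L + U*L**2 (z(U, L) = ((0*U + L)*U)*L + L = ((0 + L)*U)*L + L = (L*U)*L + L = U*L**2 + L = L + U*L**2)
(z(-4, -2*(-5)*5)*11)*21 = (((-2*(-5)*5)*(1 + (-2*(-5)*5)*(-4)))*11)*21 = (((10*5)*(1 + (10*5)*(-4)))*11)*21 = ((50*(1 + 50*(-4)))*11)*21 = ((50*(1 - 200))*11)*21 = ((50*(-199))*11)*21 = -9950*11*21 = -109450*21 = -2298450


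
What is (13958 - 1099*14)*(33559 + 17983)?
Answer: -73601976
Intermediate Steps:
(13958 - 1099*14)*(33559 + 17983) = (13958 - 15386)*51542 = -1428*51542 = -73601976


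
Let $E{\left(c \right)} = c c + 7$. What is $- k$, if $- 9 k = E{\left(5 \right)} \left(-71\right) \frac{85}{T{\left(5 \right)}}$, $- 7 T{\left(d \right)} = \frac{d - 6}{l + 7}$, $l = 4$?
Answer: $- \frac{14870240}{9} \approx -1.6522 \cdot 10^{6}$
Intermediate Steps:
$T{\left(d \right)} = \frac{6}{77} - \frac{d}{77}$ ($T{\left(d \right)} = - \frac{\left(d - 6\right) \frac{1}{4 + 7}}{7} = - \frac{\left(-6 + d\right) \frac{1}{11}}{7} = - \frac{- \frac{6}{11} + \frac{d}{11}}{7} = \frac{6}{77} - \frac{d}{77}$)
$E{\left(c \right)} = 7 + c^{2}$ ($E{\left(c \right)} = c^{2} + 7 = 7 + c^{2}$)
$k = \frac{14870240}{9}$ ($k = - \frac{\left(7 + 5^{2}\right) \left(-71\right) \frac{85}{\frac{6}{77} - \frac{5}{77}}}{9} = - \frac{\left(7 + 25\right) \left(-71\right) \frac{85}{\frac{6}{77} - \frac{5}{77}}}{9} = - \frac{32 \left(-71\right) 85 \frac{1}{\frac{1}{77}}}{9} = - \frac{\left(-2272\right) 85 \cdot 77}{9} = - \frac{\left(-2272\right) 6545}{9} = \left(- \frac{1}{9}\right) \left(-14870240\right) = \frac{14870240}{9} \approx 1.6522 \cdot 10^{6}$)
$- k = \left(-1\right) \frac{14870240}{9} = - \frac{14870240}{9}$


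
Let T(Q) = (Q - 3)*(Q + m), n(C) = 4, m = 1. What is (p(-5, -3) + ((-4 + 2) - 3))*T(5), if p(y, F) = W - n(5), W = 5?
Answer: -48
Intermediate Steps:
T(Q) = (1 + Q)*(-3 + Q) (T(Q) = (Q - 3)*(Q + 1) = (-3 + Q)*(1 + Q) = (1 + Q)*(-3 + Q))
p(y, F) = 1 (p(y, F) = 5 - 1*4 = 5 - 4 = 1)
(p(-5, -3) + ((-4 + 2) - 3))*T(5) = (1 + ((-4 + 2) - 3))*(-3 + 5² - 2*5) = (1 + (-2 - 3))*(-3 + 25 - 10) = (1 - 5)*12 = -4*12 = -48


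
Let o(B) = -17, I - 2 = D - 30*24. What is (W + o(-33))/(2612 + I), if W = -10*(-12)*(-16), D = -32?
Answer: -1937/1862 ≈ -1.0403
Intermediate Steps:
I = -750 (I = 2 + (-32 - 30*24) = 2 + (-32 - 720) = 2 - 752 = -750)
W = -1920 (W = 120*(-16) = -1920)
(W + o(-33))/(2612 + I) = (-1920 - 17)/(2612 - 750) = -1937/1862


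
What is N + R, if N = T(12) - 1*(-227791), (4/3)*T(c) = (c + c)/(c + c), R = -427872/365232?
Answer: 6933034047/30436 ≈ 2.2779e+5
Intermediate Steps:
R = -8914/7609 (R = -427872*1/365232 = -8914/7609 ≈ -1.1715)
T(c) = ¾ (T(c) = 3*((c + c)/(c + c))/4 = 3*((2*c)/((2*c)))/4 = 3*((2*c)*(1/(2*c)))/4 = (¾)*1 = ¾)
N = 911167/4 (N = ¾ - 1*(-227791) = ¾ + 227791 = 911167/4 ≈ 2.2779e+5)
N + R = 911167/4 - 8914/7609 = 6933034047/30436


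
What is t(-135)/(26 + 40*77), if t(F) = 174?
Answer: 87/1553 ≈ 0.056021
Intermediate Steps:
t(-135)/(26 + 40*77) = 174/(26 + 40*77) = 174/(26 + 3080) = 174/3106 = 174*(1/3106) = 87/1553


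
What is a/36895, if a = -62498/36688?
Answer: -31249/676801880 ≈ -4.6172e-5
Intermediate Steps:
a = -31249/18344 (a = -62498*1/36688 = -31249/18344 ≈ -1.7035)
a/36895 = -31249/18344/36895 = -31249/18344*1/36895 = -31249/676801880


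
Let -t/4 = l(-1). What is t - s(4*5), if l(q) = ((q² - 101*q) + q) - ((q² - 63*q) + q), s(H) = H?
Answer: -172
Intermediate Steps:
l(q) = -38*q (l(q) = (q² - 100*q) - (q² - 62*q) = (q² - 100*q) + (-q² + 62*q) = -38*q)
t = -152 (t = -(-152)*(-1) = -4*38 = -152)
t - s(4*5) = -152 - 4*5 = -152 - 1*20 = -152 - 20 = -172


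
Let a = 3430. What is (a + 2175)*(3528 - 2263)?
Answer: 7090325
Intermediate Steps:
(a + 2175)*(3528 - 2263) = (3430 + 2175)*(3528 - 2263) = 5605*1265 = 7090325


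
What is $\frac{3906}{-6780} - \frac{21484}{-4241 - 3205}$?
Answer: $\frac{9714787}{4206990} \approx 2.3092$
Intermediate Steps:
$\frac{3906}{-6780} - \frac{21484}{-4241 - 3205} = 3906 \left(- \frac{1}{6780}\right) - \frac{21484}{-7446} = - \frac{651}{1130} - - \frac{10742}{3723} = - \frac{651}{1130} + \frac{10742}{3723} = \frac{9714787}{4206990}$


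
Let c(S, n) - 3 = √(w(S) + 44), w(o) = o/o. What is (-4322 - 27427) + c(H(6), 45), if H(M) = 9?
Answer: -31746 + 3*√5 ≈ -31739.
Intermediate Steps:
w(o) = 1
c(S, n) = 3 + 3*√5 (c(S, n) = 3 + √(1 + 44) = 3 + √45 = 3 + 3*√5)
(-4322 - 27427) + c(H(6), 45) = (-4322 - 27427) + (3 + 3*√5) = -31749 + (3 + 3*√5) = -31746 + 3*√5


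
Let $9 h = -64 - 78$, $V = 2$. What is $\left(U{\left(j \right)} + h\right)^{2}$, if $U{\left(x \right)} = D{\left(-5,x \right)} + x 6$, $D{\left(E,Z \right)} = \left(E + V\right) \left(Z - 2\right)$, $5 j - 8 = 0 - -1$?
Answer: $\frac{38809}{2025} \approx 19.165$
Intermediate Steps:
$j = \frac{9}{5}$ ($j = \frac{8}{5} + \frac{0 - -1}{5} = \frac{8}{5} + \frac{0 + 1}{5} = \frac{8}{5} + \frac{1}{5} \cdot 1 = \frac{8}{5} + \frac{1}{5} = \frac{9}{5} \approx 1.8$)
$h = - \frac{142}{9}$ ($h = \frac{-64 - 78}{9} = \frac{1}{9} \left(-142\right) = - \frac{142}{9} \approx -15.778$)
$D{\left(E,Z \right)} = \left(-2 + Z\right) \left(2 + E\right)$ ($D{\left(E,Z \right)} = \left(E + 2\right) \left(Z - 2\right) = \left(2 + E\right) \left(-2 + Z\right) = \left(-2 + Z\right) \left(2 + E\right)$)
$U{\left(x \right)} = 6 + 3 x$ ($U{\left(x \right)} = \left(-4 - -10 + 2 x - 5 x\right) + x 6 = \left(-4 + 10 + 2 x - 5 x\right) + 6 x = \left(6 - 3 x\right) + 6 x = 6 + 3 x$)
$\left(U{\left(j \right)} + h\right)^{2} = \left(\left(6 + 3 \cdot \frac{9}{5}\right) - \frac{142}{9}\right)^{2} = \left(\left(6 + \frac{27}{5}\right) - \frac{142}{9}\right)^{2} = \left(\frac{57}{5} - \frac{142}{9}\right)^{2} = \left(- \frac{197}{45}\right)^{2} = \frac{38809}{2025}$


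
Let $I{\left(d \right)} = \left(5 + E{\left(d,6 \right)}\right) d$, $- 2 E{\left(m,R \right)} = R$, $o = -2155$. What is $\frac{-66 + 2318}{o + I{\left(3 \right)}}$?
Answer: $- \frac{2252}{2149} \approx -1.0479$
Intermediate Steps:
$E{\left(m,R \right)} = - \frac{R}{2}$
$I{\left(d \right)} = 2 d$ ($I{\left(d \right)} = \left(5 - 3\right) d = 2 d$)
$\frac{-66 + 2318}{o + I{\left(3 \right)}} = \frac{-66 + 2318}{-2155 + 2 \cdot 3} = \frac{2252}{-2155 + 6} = \frac{2252}{-2149} = 2252 \left(- \frac{1}{2149}\right) = - \frac{2252}{2149}$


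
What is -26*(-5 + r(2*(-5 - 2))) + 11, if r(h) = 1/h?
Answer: 1000/7 ≈ 142.86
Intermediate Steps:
-26*(-5 + r(2*(-5 - 2))) + 11 = -26*(-5 + 1/(2*(-5 - 2))) + 11 = -26*(-5 + 1/(2*(-7))) + 11 = -26*(-5 + 1/(-14)) + 11 = -26*(-5 - 1/14) + 11 = -26*(-71)/14 + 11 = -13*(-71/7) + 11 = 923/7 + 11 = 1000/7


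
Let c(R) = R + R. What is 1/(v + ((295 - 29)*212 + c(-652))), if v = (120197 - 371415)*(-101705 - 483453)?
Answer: 1/147002277532 ≈ 6.8026e-12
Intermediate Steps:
c(R) = 2*R
v = 147002222444 (v = -251218*(-585158) = 147002222444)
1/(v + ((295 - 29)*212 + c(-652))) = 1/(147002222444 + ((295 - 29)*212 + 2*(-652))) = 1/(147002222444 + (266*212 - 1304)) = 1/(147002222444 + (56392 - 1304)) = 1/(147002222444 + 55088) = 1/147002277532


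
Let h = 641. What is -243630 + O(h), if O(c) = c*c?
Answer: 167251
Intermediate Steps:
O(c) = c²
-243630 + O(h) = -243630 + 641² = -243630 + 410881 = 167251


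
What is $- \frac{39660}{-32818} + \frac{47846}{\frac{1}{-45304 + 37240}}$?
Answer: $- \frac{6331086813066}{16409} \approx -3.8583 \cdot 10^{8}$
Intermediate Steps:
$- \frac{39660}{-32818} + \frac{47846}{\frac{1}{-45304 + 37240}} = \left(-39660\right) \left(- \frac{1}{32818}\right) + \frac{47846}{\frac{1}{-8064}} = \frac{19830}{16409} + \frac{47846}{- \frac{1}{8064}} = \frac{19830}{16409} + 47846 \left(-8064\right) = \frac{19830}{16409} - 385830144 = - \frac{6331086813066}{16409}$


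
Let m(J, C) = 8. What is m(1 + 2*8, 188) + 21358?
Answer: 21366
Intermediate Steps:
m(1 + 2*8, 188) + 21358 = 8 + 21358 = 21366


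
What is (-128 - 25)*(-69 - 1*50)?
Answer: 18207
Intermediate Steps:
(-128 - 25)*(-69 - 1*50) = -153*(-69 - 50) = -153*(-119) = 18207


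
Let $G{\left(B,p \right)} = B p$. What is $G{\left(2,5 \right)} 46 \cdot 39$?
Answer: $17940$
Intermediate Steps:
$G{\left(2,5 \right)} 46 \cdot 39 = 2 \cdot 5 \cdot 46 \cdot 39 = 10 \cdot 46 \cdot 39 = 460 \cdot 39 = 17940$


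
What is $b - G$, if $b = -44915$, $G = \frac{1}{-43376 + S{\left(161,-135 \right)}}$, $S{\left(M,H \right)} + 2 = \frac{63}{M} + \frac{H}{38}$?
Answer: $- \frac{1702958287651}{37915135} \approx -44915.0$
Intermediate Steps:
$S{\left(M,H \right)} = -2 + \frac{63}{M} + \frac{H}{38}$ ($S{\left(M,H \right)} = -2 + \left(\frac{63}{M} + \frac{H}{38}\right) = -2 + \frac{63}{M} + \frac{H}{38}$)
$G = - \frac{874}{37915135}$ ($G = \frac{1}{-43376 + \left(-2 + \frac{63}{161} + \frac{1}{38} \left(-135\right)\right)} = \frac{1}{-43376 - \frac{4511}{874}} = \frac{1}{- \frac{37915135}{874}} = - \frac{874}{37915135} \approx -2.3051 \cdot 10^{-5}$)
$b - G = -44915 - - \frac{874}{37915135} = -44915 + \frac{874}{37915135} = - \frac{1702958287651}{37915135}$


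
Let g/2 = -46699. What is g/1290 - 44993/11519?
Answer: -566946266/7429755 ≈ -76.307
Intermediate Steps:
g = -93398 (g = 2*(-46699) = -93398)
g/1290 - 44993/11519 = -93398/1290 - 44993/11519 = -93398*1/1290 - 44993*1/11519 = -46699/645 - 44993/11519 = -566946266/7429755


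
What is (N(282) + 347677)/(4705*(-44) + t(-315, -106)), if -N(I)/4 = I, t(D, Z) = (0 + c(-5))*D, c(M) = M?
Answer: -346549/205445 ≈ -1.6868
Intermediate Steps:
t(D, Z) = -5*D (t(D, Z) = (0 - 5)*D = -5*D)
N(I) = -4*I
(N(282) + 347677)/(4705*(-44) + t(-315, -106)) = (-4*282 + 347677)/(4705*(-44) - 5*(-315)) = (-1128 + 347677)/(-207020 + 1575) = 346549/(-205445) = 346549*(-1/205445) = -346549/205445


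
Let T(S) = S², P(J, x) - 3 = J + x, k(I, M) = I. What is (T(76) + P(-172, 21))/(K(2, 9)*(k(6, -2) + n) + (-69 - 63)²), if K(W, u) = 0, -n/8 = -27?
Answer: 469/1452 ≈ 0.32300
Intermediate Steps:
n = 216 (n = -8*(-27) = 216)
P(J, x) = 3 + J + x (P(J, x) = 3 + (J + x) = 3 + J + x)
(T(76) + P(-172, 21))/(K(2, 9)*(k(6, -2) + n) + (-69 - 63)²) = (76² + (3 - 172 + 21))/(0*(6 + 216) + (-69 - 63)²) = (5776 - 148)/(0*222 + (-132)²) = 5628/(0 + 17424) = 5628/17424 = 5628*(1/17424) = 469/1452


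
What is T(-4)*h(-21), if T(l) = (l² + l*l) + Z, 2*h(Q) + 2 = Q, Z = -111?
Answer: 1817/2 ≈ 908.50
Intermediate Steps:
h(Q) = -1 + Q/2
T(l) = -111 + 2*l² (T(l) = (l² + l*l) - 111 = (l² + l²) - 111 = 2*l² - 111 = -111 + 2*l²)
T(-4)*h(-21) = (-111 + 2*(-4)²)*(-1 + (½)*(-21)) = (-111 + 2*16)*(-1 - 21/2) = (-111 + 32)*(-23/2) = -79*(-23/2) = 1817/2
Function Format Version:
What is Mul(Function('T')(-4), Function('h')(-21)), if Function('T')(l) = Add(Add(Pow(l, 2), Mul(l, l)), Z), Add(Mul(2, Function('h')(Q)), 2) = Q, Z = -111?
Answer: Rational(1817, 2) ≈ 908.50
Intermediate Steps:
Function('h')(Q) = Add(-1, Mul(Rational(1, 2), Q))
Function('T')(l) = Add(-111, Mul(2, Pow(l, 2))) (Function('T')(l) = Add(Add(Pow(l, 2), Mul(l, l)), -111) = Add(Add(Pow(l, 2), Pow(l, 2)), -111) = Add(Mul(2, Pow(l, 2)), -111) = Add(-111, Mul(2, Pow(l, 2))))
Mul(Function('T')(-4), Function('h')(-21)) = Mul(Add(-111, Mul(2, Pow(-4, 2))), Add(-1, Mul(Rational(1, 2), -21))) = Mul(Add(-111, Mul(2, 16)), Add(-1, Rational(-21, 2))) = Mul(Add(-111, 32), Rational(-23, 2)) = Mul(-79, Rational(-23, 2)) = Rational(1817, 2)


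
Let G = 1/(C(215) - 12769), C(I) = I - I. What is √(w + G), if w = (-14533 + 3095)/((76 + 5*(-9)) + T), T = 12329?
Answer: 11*I*√932517195/349170 ≈ 0.96202*I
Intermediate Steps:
C(I) = 0
G = -1/12769 (G = 1/(0 - 12769) = 1/(-12769) = -1/12769 ≈ -7.8315e-5)
w = -5719/6180 (w = (-14533 + 3095)/((76 + 5*(-9)) + 12329) = -11438/((76 - 45) + 12329) = -11438/(31 + 12329) = -11438/12360 = -11438*1/12360 = -5719/6180 ≈ -0.92540)
√(w + G) = √(-5719/6180 - 1/12769) = √(-73032091/78912420) = 11*I*√932517195/349170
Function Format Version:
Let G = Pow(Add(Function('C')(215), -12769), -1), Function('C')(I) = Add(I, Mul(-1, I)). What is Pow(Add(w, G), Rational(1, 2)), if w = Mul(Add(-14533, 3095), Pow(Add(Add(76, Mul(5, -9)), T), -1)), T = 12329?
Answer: Mul(Rational(11, 349170), I, Pow(932517195, Rational(1, 2))) ≈ Mul(0.96202, I)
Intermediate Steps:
Function('C')(I) = 0
G = Rational(-1, 12769) (G = Pow(Add(0, -12769), -1) = Pow(-12769, -1) = Rational(-1, 12769) ≈ -7.8315e-5)
w = Rational(-5719, 6180) (w = Mul(Add(-14533, 3095), Pow(Add(Add(76, Mul(5, -9)), 12329), -1)) = Mul(-11438, Pow(Add(Add(76, -45), 12329), -1)) = Mul(-11438, Pow(Add(31, 12329), -1)) = Mul(-11438, Pow(12360, -1)) = Mul(-11438, Rational(1, 12360)) = Rational(-5719, 6180) ≈ -0.92540)
Pow(Add(w, G), Rational(1, 2)) = Pow(Add(Rational(-5719, 6180), Rational(-1, 12769)), Rational(1, 2)) = Pow(Rational(-73032091, 78912420), Rational(1, 2)) = Mul(Rational(11, 349170), I, Pow(932517195, Rational(1, 2)))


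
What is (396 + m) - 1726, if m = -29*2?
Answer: -1388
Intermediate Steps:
m = -58
(396 + m) - 1726 = (396 - 58) - 1726 = 338 - 1726 = -1388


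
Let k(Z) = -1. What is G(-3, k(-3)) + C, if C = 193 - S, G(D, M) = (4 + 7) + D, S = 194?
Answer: 7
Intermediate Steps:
G(D, M) = 11 + D
C = -1 (C = 193 - 1*194 = 193 - 194 = -1)
G(-3, k(-3)) + C = (11 - 3) - 1 = 8 - 1 = 7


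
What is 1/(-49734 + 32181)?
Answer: -1/17553 ≈ -5.6970e-5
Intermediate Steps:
1/(-49734 + 32181) = 1/(-17553) = -1/17553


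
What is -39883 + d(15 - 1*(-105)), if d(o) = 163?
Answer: -39720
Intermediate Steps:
-39883 + d(15 - 1*(-105)) = -39883 + 163 = -39720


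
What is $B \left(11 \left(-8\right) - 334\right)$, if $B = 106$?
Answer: $-44732$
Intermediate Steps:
$B \left(11 \left(-8\right) - 334\right) = 106 \left(11 \left(-8\right) - 334\right) = 106 \left(-88 - 334\right) = 106 \left(-422\right) = -44732$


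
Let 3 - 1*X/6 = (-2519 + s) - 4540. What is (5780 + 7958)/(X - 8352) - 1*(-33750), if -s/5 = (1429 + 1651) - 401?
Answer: 1930338119/57195 ≈ 33750.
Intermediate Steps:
s = -13395 (s = -5*((1429 + 1651) - 401) = -5*(3080 - 401) = -5*2679 = -13395)
X = 122742 (X = 18 - 6*((-2519 - 13395) - 4540) = 18 - 6*(-15914 - 4540) = 18 - 6*(-20454) = 18 + 122724 = 122742)
(5780 + 7958)/(X - 8352) - 1*(-33750) = (5780 + 7958)/(122742 - 8352) - 1*(-33750) = 13738/114390 + 33750 = 13738*(1/114390) + 33750 = 6869/57195 + 33750 = 1930338119/57195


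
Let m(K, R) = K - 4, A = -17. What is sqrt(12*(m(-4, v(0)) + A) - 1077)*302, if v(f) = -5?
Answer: 2718*I*sqrt(17) ≈ 11207.0*I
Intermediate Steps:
m(K, R) = -4 + K
sqrt(12*(m(-4, v(0)) + A) - 1077)*302 = sqrt(12*((-4 - 4) - 17) - 1077)*302 = sqrt(12*(-8 - 17) - 1077)*302 = sqrt(12*(-25) - 1077)*302 = sqrt(-300 - 1077)*302 = sqrt(-1377)*302 = (9*I*sqrt(17))*302 = 2718*I*sqrt(17)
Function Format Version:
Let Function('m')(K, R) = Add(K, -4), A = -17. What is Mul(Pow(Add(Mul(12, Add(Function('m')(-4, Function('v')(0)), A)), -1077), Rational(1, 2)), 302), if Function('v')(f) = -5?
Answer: Mul(2718, I, Pow(17, Rational(1, 2))) ≈ Mul(11207., I)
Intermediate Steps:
Function('m')(K, R) = Add(-4, K)
Mul(Pow(Add(Mul(12, Add(Function('m')(-4, Function('v')(0)), A)), -1077), Rational(1, 2)), 302) = Mul(Pow(Add(Mul(12, Add(Add(-4, -4), -17)), -1077), Rational(1, 2)), 302) = Mul(Pow(Add(Mul(12, Add(-8, -17)), -1077), Rational(1, 2)), 302) = Mul(Pow(Add(Mul(12, -25), -1077), Rational(1, 2)), 302) = Mul(Pow(Add(-300, -1077), Rational(1, 2)), 302) = Mul(Pow(-1377, Rational(1, 2)), 302) = Mul(Mul(9, I, Pow(17, Rational(1, 2))), 302) = Mul(2718, I, Pow(17, Rational(1, 2)))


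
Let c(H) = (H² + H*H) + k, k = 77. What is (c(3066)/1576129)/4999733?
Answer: 18800789/7880224173557 ≈ 2.3858e-6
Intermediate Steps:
c(H) = 77 + 2*H² (c(H) = (H² + H*H) + 77 = (H² + H²) + 77 = 2*H² + 77 = 77 + 2*H²)
(c(3066)/1576129)/4999733 = ((77 + 2*3066²)/1576129)/4999733 = ((77 + 2*9400356)*(1/1576129))*(1/4999733) = ((77 + 18800712)*(1/1576129))*(1/4999733) = (18800789*(1/1576129))*(1/4999733) = (18800789/1576129)*(1/4999733) = 18800789/7880224173557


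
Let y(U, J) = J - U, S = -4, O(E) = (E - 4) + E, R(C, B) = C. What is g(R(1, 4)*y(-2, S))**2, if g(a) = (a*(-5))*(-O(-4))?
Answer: 14400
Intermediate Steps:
O(E) = -4 + 2*E (O(E) = (-4 + E) + E = -4 + 2*E)
g(a) = -60*a (g(a) = (a*(-5))*(-(-4 + 2*(-4))) = (-5*a)*(-(-4 - 8)) = (-5*a)*(-1*(-12)) = -5*a*12 = -60*a)
g(R(1, 4)*y(-2, S))**2 = (-60*(-4 - 1*(-2)))**2 = (-60*(-4 + 2))**2 = (-60*(-2))**2 = 120**2 = 14400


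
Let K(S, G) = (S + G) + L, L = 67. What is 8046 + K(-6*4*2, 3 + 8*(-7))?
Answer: 8012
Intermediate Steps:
K(S, G) = 67 + G + S (K(S, G) = (S + G) + 67 = (G + S) + 67 = 67 + G + S)
8046 + K(-6*4*2, 3 + 8*(-7)) = 8046 + (67 + (3 + 8*(-7)) - 6*4*2) = 8046 + (67 + (3 - 56) - 24*2) = 8046 + (67 - 53 - 48) = 8046 - 34 = 8012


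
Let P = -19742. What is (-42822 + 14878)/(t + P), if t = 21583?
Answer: -3992/263 ≈ -15.179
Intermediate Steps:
(-42822 + 14878)/(t + P) = (-42822 + 14878)/(21583 - 19742) = -27944/1841 = -27944*1/1841 = -3992/263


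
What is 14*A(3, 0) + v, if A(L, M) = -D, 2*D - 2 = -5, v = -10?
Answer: 11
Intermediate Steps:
D = -3/2 (D = 1 + (½)*(-5) = 1 - 5/2 = -3/2 ≈ -1.5000)
A(L, M) = 3/2 (A(L, M) = -1*(-3/2) = 3/2)
14*A(3, 0) + v = 14*(3/2) - 10 = 21 - 10 = 11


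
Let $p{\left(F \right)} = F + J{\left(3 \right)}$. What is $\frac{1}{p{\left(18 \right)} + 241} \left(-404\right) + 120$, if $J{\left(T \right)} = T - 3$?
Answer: $\frac{30676}{259} \approx 118.44$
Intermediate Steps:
$J{\left(T \right)} = -3 + T$
$p{\left(F \right)} = F$ ($p{\left(F \right)} = F + \left(-3 + 3\right) = F + 0 = F$)
$\frac{1}{p{\left(18 \right)} + 241} \left(-404\right) + 120 = \frac{1}{18 + 241} \left(-404\right) + 120 = \frac{1}{259} \left(-404\right) + 120 = - \frac{404}{259} + 120 = \frac{30676}{259}$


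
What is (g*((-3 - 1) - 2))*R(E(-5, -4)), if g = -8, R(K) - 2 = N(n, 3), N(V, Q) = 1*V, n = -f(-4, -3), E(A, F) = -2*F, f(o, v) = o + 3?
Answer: 144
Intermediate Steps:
f(o, v) = 3 + o
n = 1 (n = -(3 - 4) = -1*(-1) = 1)
N(V, Q) = V
R(K) = 3 (R(K) = 2 + 1 = 3)
(g*((-3 - 1) - 2))*R(E(-5, -4)) = -8*((-3 - 1) - 2)*3 = -8*(-4 - 2)*3 = -8*(-6)*3 = 48*3 = 144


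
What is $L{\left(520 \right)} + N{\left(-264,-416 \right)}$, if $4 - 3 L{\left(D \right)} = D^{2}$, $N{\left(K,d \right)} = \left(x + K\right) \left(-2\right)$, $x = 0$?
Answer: $-89604$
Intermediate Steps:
$N{\left(K,d \right)} = - 2 K$ ($N{\left(K,d \right)} = \left(0 + K\right) \left(-2\right) = K \left(-2\right) = - 2 K$)
$L{\left(D \right)} = \frac{4}{3} - \frac{D^{2}}{3}$
$L{\left(520 \right)} + N{\left(-264,-416 \right)} = \left(\frac{4}{3} - \frac{520^{2}}{3}\right) - -528 = \left(\frac{4}{3} - \frac{270400}{3}\right) + 528 = -90132 + 528 = -89604$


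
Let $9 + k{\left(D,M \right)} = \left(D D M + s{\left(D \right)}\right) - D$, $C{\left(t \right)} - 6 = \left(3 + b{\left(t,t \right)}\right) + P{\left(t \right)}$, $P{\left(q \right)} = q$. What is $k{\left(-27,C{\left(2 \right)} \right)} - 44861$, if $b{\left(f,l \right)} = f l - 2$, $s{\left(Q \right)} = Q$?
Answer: $-35393$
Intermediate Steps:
$b{\left(f,l \right)} = -2 + f l$
$C{\left(t \right)} = 7 + t + t^{2}$ ($C{\left(t \right)} = 6 + \left(\left(3 + \left(-2 + t t\right)\right) + t\right) = 6 + \left(\left(3 + \left(-2 + t^{2}\right)\right) + t\right) = 6 + \left(\left(1 + t^{2}\right) + t\right) = 6 + \left(1 + t + t^{2}\right) = 7 + t + t^{2}$)
$k{\left(D,M \right)} = -9 + M D^{2}$ ($k{\left(D,M \right)} = -9 + \left(\left(D D M + D\right) - D\right) = -9 + \left(\left(D^{2} M + D\right) - D\right) = -9 + \left(\left(M D^{2} + D\right) - D\right) = -9 + \left(\left(D + M D^{2}\right) - D\right) = -9 + M D^{2}$)
$k{\left(-27,C{\left(2 \right)} \right)} - 44861 = \left(-9 + \left(7 + 2 + 2^{2}\right) \left(-27\right)^{2}\right) - 44861 = \left(-9 + \left(7 + 2 + 4\right) 729\right) - 44861 = \left(-9 + 13 \cdot 729\right) - 44861 = \left(-9 + 9477\right) - 44861 = 9468 - 44861 = -35393$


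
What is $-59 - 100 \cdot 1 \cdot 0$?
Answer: $-59$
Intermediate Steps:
$-59 - 100 \cdot 1 \cdot 0 = -59 - 0 = -59 + 0 = -59$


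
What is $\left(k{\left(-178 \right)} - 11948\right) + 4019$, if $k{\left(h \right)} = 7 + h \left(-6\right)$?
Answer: $-6854$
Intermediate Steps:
$k{\left(h \right)} = 7 - 6 h$
$\left(k{\left(-178 \right)} - 11948\right) + 4019 = \left(\left(7 - -1068\right) - 11948\right) + 4019 = \left(\left(7 + 1068\right) - 11948\right) + 4019 = \left(1075 - 11948\right) + 4019 = -10873 + 4019 = -6854$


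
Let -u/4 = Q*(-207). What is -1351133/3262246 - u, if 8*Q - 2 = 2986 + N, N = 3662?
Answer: -2245323716783/3262246 ≈ -6.8828e+5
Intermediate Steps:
Q = 3325/4 (Q = 1/4 + (2986 + 3662)/8 = 1/4 + (1/8)*6648 = 1/4 + 831 = 3325/4 ≈ 831.25)
u = 688275 (u = -3325*(-207) = -4*(-688275/4) = 688275)
-1351133/3262246 - u = -1351133/3262246 - 1*688275 = -1351133*1/3262246 - 688275 = -1351133/3262246 - 688275 = -2245323716783/3262246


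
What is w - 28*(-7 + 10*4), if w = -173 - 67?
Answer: -1164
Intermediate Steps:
w = -240
w - 28*(-7 + 10*4) = -240 - 28*(-7 + 10*4) = -240 - 28*(-7 + 40) = -240 - 28*33 = -240 - 924 = -1164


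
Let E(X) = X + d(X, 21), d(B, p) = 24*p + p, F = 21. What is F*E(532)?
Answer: 22197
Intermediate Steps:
d(B, p) = 25*p
E(X) = 525 + X (E(X) = X + 25*21 = X + 525 = 525 + X)
F*E(532) = 21*(525 + 532) = 21*1057 = 22197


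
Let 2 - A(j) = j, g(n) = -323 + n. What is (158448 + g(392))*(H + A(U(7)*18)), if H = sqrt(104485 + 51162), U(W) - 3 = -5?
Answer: 6023646 + 158517*sqrt(155647) ≈ 6.8562e+7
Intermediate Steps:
U(W) = -2 (U(W) = 3 - 5 = -2)
A(j) = 2 - j
H = sqrt(155647) ≈ 394.52
(158448 + g(392))*(H + A(U(7)*18)) = (158448 + (-323 + 392))*(sqrt(155647) + (2 - (-2)*18)) = (158448 + 69)*(sqrt(155647) + (2 - 1*(-36))) = 158517*(sqrt(155647) + (2 + 36)) = 158517*(sqrt(155647) + 38) = 158517*(38 + sqrt(155647)) = 6023646 + 158517*sqrt(155647)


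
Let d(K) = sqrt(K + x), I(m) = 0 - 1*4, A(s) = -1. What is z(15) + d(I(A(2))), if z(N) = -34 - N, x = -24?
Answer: -49 + 2*I*sqrt(7) ≈ -49.0 + 5.2915*I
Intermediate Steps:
I(m) = -4 (I(m) = 0 - 4 = -4)
d(K) = sqrt(-24 + K) (d(K) = sqrt(K - 24) = sqrt(-24 + K))
z(15) + d(I(A(2))) = (-34 - 1*15) + sqrt(-24 - 4) = (-34 - 15) + sqrt(-28) = -49 + 2*I*sqrt(7)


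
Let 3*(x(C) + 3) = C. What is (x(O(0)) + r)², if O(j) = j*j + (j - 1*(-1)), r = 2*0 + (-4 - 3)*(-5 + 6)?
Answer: 841/9 ≈ 93.444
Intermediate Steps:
r = -7 (r = 0 - 7*1 = 0 - 7 = -7)
O(j) = 1 + j + j² (O(j) = j² + (j + 1) = j² + (1 + j) = 1 + j + j²)
x(C) = -3 + C/3
(x(O(0)) + r)² = ((-3 + (1 + 0 + 0²)/3) - 7)² = ((-3 + (1 + 0 + 0)/3) - 7)² = ((-3 + (⅓)*1) - 7)² = ((-3 + ⅓) - 7)² = (-8/3 - 7)² = (-29/3)² = 841/9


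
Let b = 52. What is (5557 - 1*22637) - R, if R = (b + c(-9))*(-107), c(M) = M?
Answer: -12479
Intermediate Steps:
R = -4601 (R = (52 - 9)*(-107) = 43*(-107) = -4601)
(5557 - 1*22637) - R = (5557 - 1*22637) - 1*(-4601) = (5557 - 22637) + 4601 = -17080 + 4601 = -12479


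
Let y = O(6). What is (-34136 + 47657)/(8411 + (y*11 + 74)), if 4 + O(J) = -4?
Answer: 4507/2799 ≈ 1.6102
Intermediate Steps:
O(J) = -8 (O(J) = -4 - 4 = -8)
y = -8
(-34136 + 47657)/(8411 + (y*11 + 74)) = (-34136 + 47657)/(8411 + (-8*11 + 74)) = 13521/(8411 + (-88 + 74)) = 13521/(8411 - 14) = 13521/8397 = 13521*(1/8397) = 4507/2799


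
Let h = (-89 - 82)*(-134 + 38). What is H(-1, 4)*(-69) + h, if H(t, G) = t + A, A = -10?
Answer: 17175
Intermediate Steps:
H(t, G) = -10 + t (H(t, G) = t - 10 = -10 + t)
h = 16416 (h = -171*(-96) = 16416)
H(-1, 4)*(-69) + h = (-10 - 1)*(-69) + 16416 = -11*(-69) + 16416 = 759 + 16416 = 17175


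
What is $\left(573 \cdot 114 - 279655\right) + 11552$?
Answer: $-202781$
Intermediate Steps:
$\left(573 \cdot 114 - 279655\right) + 11552 = \left(65322 - 279655\right) + 11552 = -214333 + 11552 = -202781$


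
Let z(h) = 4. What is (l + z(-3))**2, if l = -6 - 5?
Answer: 49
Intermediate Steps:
l = -11
(l + z(-3))**2 = (-11 + 4)**2 = (-7)**2 = 49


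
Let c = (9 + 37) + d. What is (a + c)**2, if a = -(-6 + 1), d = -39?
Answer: 144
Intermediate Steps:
c = 7 (c = (9 + 37) - 39 = 46 - 39 = 7)
a = 5 (a = -1*(-5) = 5)
(a + c)**2 = (5 + 7)**2 = 12**2 = 144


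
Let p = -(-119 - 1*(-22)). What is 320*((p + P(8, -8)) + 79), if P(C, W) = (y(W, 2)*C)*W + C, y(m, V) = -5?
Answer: 161280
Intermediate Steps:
p = 97 (p = -(-119 + 22) = -1*(-97) = 97)
P(C, W) = C - 5*C*W (P(C, W) = (-5*C)*W + C = -5*C*W + C = C - 5*C*W)
320*((p + P(8, -8)) + 79) = 320*((97 + 8*(1 - 5*(-8))) + 79) = 320*((97 + 8*(1 + 40)) + 79) = 320*((97 + 8*41) + 79) = 320*((97 + 328) + 79) = 320*(425 + 79) = 320*504 = 161280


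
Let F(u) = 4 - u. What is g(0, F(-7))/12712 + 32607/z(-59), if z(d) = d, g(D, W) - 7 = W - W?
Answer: -59214253/107144 ≈ -552.66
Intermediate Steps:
g(D, W) = 7 (g(D, W) = 7 + (W - W) = 7 + 0 = 7)
g(0, F(-7))/12712 + 32607/z(-59) = 7/12712 + 32607/(-59) = 7*(1/12712) + 32607*(-1/59) = 1/1816 - 32607/59 = -59214253/107144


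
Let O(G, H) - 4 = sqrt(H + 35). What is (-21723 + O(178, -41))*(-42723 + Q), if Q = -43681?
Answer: 1876608476 - 86404*I*sqrt(6) ≈ 1.8766e+9 - 2.1165e+5*I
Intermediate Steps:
O(G, H) = 4 + sqrt(35 + H) (O(G, H) = 4 + sqrt(H + 35) = 4 + sqrt(35 + H))
(-21723 + O(178, -41))*(-42723 + Q) = (-21723 + (4 + sqrt(35 - 41)))*(-42723 - 43681) = (-21723 + (4 + sqrt(-6)))*(-86404) = (-21723 + (4 + I*sqrt(6)))*(-86404) = (-21719 + I*sqrt(6))*(-86404) = 1876608476 - 86404*I*sqrt(6)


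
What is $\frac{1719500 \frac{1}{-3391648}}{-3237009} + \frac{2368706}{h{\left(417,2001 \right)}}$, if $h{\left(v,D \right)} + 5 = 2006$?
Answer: $\frac{24909518995739543}{21042690609928} \approx 1183.8$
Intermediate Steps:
$h{\left(v,D \right)} = 2001$ ($h{\left(v,D \right)} = -5 + 2006 = 2001$)
$\frac{1719500 \frac{1}{-3391648}}{-3237009} + \frac{2368706}{h{\left(417,2001 \right)}} = \frac{1719500 \frac{1}{-3391648}}{-3237009} + \frac{2368706}{2001} = 1719500 \left(- \frac{1}{3391648}\right) \left(- \frac{1}{3237009}\right) + 2368706 \cdot \frac{1}{2001} = \left(- \frac{429875}{847912}\right) \left(- \frac{1}{3237009}\right) + \frac{2368706}{2001} = \frac{429875}{2744698775208} + \frac{2368706}{2001} = \frac{24909518995739543}{21042690609928}$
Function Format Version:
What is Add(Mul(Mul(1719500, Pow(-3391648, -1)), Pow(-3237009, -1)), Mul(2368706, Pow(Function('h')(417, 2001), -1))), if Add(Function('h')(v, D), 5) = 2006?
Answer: Rational(24909518995739543, 21042690609928) ≈ 1183.8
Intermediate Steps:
Function('h')(v, D) = 2001 (Function('h')(v, D) = Add(-5, 2006) = 2001)
Add(Mul(Mul(1719500, Pow(-3391648, -1)), Pow(-3237009, -1)), Mul(2368706, Pow(Function('h')(417, 2001), -1))) = Add(Mul(Mul(1719500, Pow(-3391648, -1)), Pow(-3237009, -1)), Mul(2368706, Pow(2001, -1))) = Add(Mul(Mul(1719500, Rational(-1, 3391648)), Rational(-1, 3237009)), Mul(2368706, Rational(1, 2001))) = Add(Mul(Rational(-429875, 847912), Rational(-1, 3237009)), Rational(2368706, 2001)) = Add(Rational(429875, 2744698775208), Rational(2368706, 2001)) = Rational(24909518995739543, 21042690609928)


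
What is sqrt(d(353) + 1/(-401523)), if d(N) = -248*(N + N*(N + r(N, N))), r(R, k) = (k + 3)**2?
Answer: I*sqrt(1793736398747081163363)/401523 ≈ 1.0548e+5*I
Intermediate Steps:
r(R, k) = (3 + k)**2
d(N) = -248*N - 248*N*(N + (3 + N)**2) (d(N) = -248*(N + N*(N + (3 + N)**2)) = -248*N - 248*N*(N + (3 + N)**2))
sqrt(d(353) + 1/(-401523)) = sqrt(-248*353*(1 + 353 + (3 + 353)**2) + 1/(-401523)) = sqrt(-248*353*(1 + 353 + 356**2) - 1/401523) = sqrt(-248*353*(1 + 353 + 126736) - 1/401523) = sqrt(-248*353*127090 - 1/401523) = sqrt(-11125966960 - 1/401523) = sqrt(-4467331631680081/401523) = I*sqrt(1793736398747081163363)/401523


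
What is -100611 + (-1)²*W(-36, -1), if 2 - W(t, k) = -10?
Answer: -100599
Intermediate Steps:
W(t, k) = 12 (W(t, k) = 2 - 1*(-10) = 2 + 10 = 12)
-100611 + (-1)²*W(-36, -1) = -100611 + (-1)²*12 = -100611 + 1*12 = -100611 + 12 = -100599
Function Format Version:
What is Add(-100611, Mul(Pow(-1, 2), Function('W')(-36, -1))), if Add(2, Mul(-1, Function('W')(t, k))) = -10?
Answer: -100599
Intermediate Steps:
Function('W')(t, k) = 12 (Function('W')(t, k) = Add(2, Mul(-1, -10)) = Add(2, 10) = 12)
Add(-100611, Mul(Pow(-1, 2), Function('W')(-36, -1))) = Add(-100611, Mul(Pow(-1, 2), 12)) = Add(-100611, Mul(1, 12)) = Add(-100611, 12) = -100599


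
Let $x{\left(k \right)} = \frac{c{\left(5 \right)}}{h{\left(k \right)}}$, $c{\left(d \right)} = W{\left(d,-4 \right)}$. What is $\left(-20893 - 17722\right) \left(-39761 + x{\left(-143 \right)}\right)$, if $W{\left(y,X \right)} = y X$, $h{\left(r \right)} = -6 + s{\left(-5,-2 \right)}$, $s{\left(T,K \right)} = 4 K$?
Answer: $\frac{10747210955}{7} \approx 1.5353 \cdot 10^{9}$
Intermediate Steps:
$h{\left(r \right)} = -14$ ($h{\left(r \right)} = -6 + 4 \left(-2\right) = -6 - 8 = -14$)
$W{\left(y,X \right)} = X y$
$c{\left(d \right)} = - 4 d$
$x{\left(k \right)} = \frac{10}{7}$ ($x{\left(k \right)} = \frac{\left(-4\right) 5}{-14} = \left(-20\right) \left(- \frac{1}{14}\right) = \frac{10}{7}$)
$\left(-20893 - 17722\right) \left(-39761 + x{\left(-143 \right)}\right) = \left(-20893 - 17722\right) \left(-39761 + \frac{10}{7}\right) = \left(-38615\right) \left(- \frac{278317}{7}\right) = \frac{10747210955}{7}$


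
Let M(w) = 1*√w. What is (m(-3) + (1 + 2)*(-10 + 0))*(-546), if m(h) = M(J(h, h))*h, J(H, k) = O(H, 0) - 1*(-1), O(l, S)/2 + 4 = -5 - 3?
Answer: 16380 + 1638*I*√23 ≈ 16380.0 + 7855.6*I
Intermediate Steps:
O(l, S) = -24 (O(l, S) = -8 + 2*(-5 - 3) = -8 + 2*(-8) = -8 - 16 = -24)
J(H, k) = -23 (J(H, k) = -24 - 1*(-1) = -24 + 1 = -23)
M(w) = √w
m(h) = I*h*√23 (m(h) = √(-23)*h = (I*√23)*h = I*h*√23)
(m(-3) + (1 + 2)*(-10 + 0))*(-546) = (I*(-3)*√23 + (1 + 2)*(-10 + 0))*(-546) = (-3*I*√23 + 3*(-10))*(-546) = (-3*I*√23 - 30)*(-546) = (-30 - 3*I*√23)*(-546) = 16380 + 1638*I*√23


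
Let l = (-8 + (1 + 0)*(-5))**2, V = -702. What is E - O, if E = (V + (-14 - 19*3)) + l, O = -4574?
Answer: 3970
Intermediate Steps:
l = 169 (l = (-8 + 1*(-5))**2 = (-8 - 5)**2 = (-13)**2 = 169)
E = -604 (E = (-702 + (-14 - 19*3)) + 169 = (-702 + (-14 - 57)) + 169 = (-702 - 71) + 169 = -773 + 169 = -604)
E - O = -604 - 1*(-4574) = -604 + 4574 = 3970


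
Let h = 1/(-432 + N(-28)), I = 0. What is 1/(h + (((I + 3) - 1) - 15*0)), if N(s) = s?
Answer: 460/919 ≈ 0.50054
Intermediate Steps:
h = -1/460 (h = 1/(-432 - 28) = 1/(-460) = -1/460 ≈ -0.0021739)
1/(h + (((I + 3) - 1) - 15*0)) = 1/(-1/460 + (((0 + 3) - 1) - 15*0)) = 1/(-1/460 + ((3 - 1) + 0)) = 1/(-1/460 + (2 + 0)) = 1/(-1/460 + 2) = 1/(919/460) = 460/919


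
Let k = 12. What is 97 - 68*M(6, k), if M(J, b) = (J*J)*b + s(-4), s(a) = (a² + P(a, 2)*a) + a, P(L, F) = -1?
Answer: -30367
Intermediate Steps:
s(a) = a² (s(a) = (a² - a) + a = a²)
M(J, b) = 16 + b*J² (M(J, b) = (J*J)*b + (-4)² = J²*b + 16 = b*J² + 16 = 16 + b*J²)
97 - 68*M(6, k) = 97 - 68*(16 + 12*6²) = 97 - 68*(16 + 12*36) = 97 - 68*(16 + 432) = 97 - 68*448 = 97 - 30464 = -30367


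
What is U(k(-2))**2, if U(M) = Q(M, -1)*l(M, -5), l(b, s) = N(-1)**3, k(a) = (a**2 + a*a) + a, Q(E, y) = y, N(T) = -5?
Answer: 15625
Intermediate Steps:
k(a) = a + 2*a**2 (k(a) = (a**2 + a**2) + a = 2*a**2 + a = a + 2*a**2)
l(b, s) = -125 (l(b, s) = (-5)**3 = -125)
U(M) = 125 (U(M) = -1*(-125) = 125)
U(k(-2))**2 = 125**2 = 15625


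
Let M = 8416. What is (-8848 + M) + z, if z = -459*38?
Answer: -17874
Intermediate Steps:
z = -17442
(-8848 + M) + z = (-8848 + 8416) - 17442 = -432 - 17442 = -17874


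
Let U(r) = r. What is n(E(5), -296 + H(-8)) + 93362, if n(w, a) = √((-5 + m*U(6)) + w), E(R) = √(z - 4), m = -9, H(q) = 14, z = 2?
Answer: 93362 + √(-59 + I*√2) ≈ 93362.0 + 7.6817*I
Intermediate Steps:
E(R) = I*√2 (E(R) = √(2 - 4) = √(-2) = I*√2)
n(w, a) = √(-59 + w) (n(w, a) = √((-5 - 9*6) + w) = √((-5 - 54) + w) = √(-59 + w))
n(E(5), -296 + H(-8)) + 93362 = √(-59 + I*√2) + 93362 = 93362 + √(-59 + I*√2)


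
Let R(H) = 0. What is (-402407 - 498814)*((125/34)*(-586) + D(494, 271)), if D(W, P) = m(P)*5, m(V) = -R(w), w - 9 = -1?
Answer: 1941601125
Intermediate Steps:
w = 8 (w = 9 - 1 = 8)
m(V) = 0 (m(V) = -1*0 = 0)
D(W, P) = 0 (D(W, P) = 0*5 = 0)
(-402407 - 498814)*((125/34)*(-586) + D(494, 271)) = (-402407 - 498814)*((125/34)*(-586) + 0) = -901221*((125*(1/34))*(-586) + 0) = -901221*((125/34)*(-586) + 0) = -901221*(-36625/17 + 0) = -901221*(-36625/17) = 1941601125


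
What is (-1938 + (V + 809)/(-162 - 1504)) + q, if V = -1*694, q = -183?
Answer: -3533701/1666 ≈ -2121.1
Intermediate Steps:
V = -694
(-1938 + (V + 809)/(-162 - 1504)) + q = (-1938 + (-694 + 809)/(-162 - 1504)) - 183 = (-1938 + 115/(-1666)) - 183 = (-1938 + 115*(-1/1666)) - 183 = (-1938 - 115/1666) - 183 = -3228823/1666 - 183 = -3533701/1666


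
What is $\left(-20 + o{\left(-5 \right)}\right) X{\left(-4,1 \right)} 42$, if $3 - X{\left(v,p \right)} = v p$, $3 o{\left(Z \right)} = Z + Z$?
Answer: $-6860$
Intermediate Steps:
$o{\left(Z \right)} = \frac{2 Z}{3}$ ($o{\left(Z \right)} = \frac{Z + Z}{3} = \frac{2 Z}{3}$)
$X{\left(v,p \right)} = 3 - p v$ ($X{\left(v,p \right)} = 3 - v p = 3 - p v$)
$\left(-20 + o{\left(-5 \right)}\right) X{\left(-4,1 \right)} 42 = \left(-20 + \frac{2}{3} \left(-5\right)\right) \left(3 - 1 \left(-4\right)\right) 42 = \left(-20 - \frac{10}{3}\right) \left(3 + 4\right) 42 = \left(- \frac{70}{3}\right) 7 \cdot 42 = \left(- \frac{490}{3}\right) 42 = -6860$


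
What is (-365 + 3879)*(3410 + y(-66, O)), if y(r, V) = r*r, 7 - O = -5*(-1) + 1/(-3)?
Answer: 27289724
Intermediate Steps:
O = 7/3 (O = 7 - (-5*(-1) + 1/(-3)) = 7 - (5 - ⅓) = 7 - 1*14/3 = 7 - 14/3 = 7/3 ≈ 2.3333)
y(r, V) = r²
(-365 + 3879)*(3410 + y(-66, O)) = (-365 + 3879)*(3410 + (-66)²) = 3514*(3410 + 4356) = 3514*7766 = 27289724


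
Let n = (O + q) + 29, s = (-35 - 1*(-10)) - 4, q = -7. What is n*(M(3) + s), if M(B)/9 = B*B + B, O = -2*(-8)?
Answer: 3002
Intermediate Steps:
O = 16
M(B) = 9*B + 9*B² (M(B) = 9*(B*B + B) = 9*(B² + B) = 9*(B + B²) = 9*B + 9*B²)
s = -29 (s = (-35 + 10) - 4 = -25 - 4 = -29)
n = 38 (n = (16 - 7) + 29 = 9 + 29 = 38)
n*(M(3) + s) = 38*(9*3*(1 + 3) - 29) = 38*(9*3*4 - 29) = 38*(108 - 29) = 38*79 = 3002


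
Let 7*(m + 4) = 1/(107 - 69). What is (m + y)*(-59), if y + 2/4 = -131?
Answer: 1063239/133 ≈ 7994.3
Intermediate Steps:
y = -263/2 (y = -½ - 131 = -263/2 ≈ -131.50)
m = -1063/266 (m = -4 + 1/(7*(107 - 69)) = -4 + (⅐)/38 = -4 + (⅐)*(1/38) = -4 + 1/266 = -1063/266 ≈ -3.9962)
(m + y)*(-59) = (-1063/266 - 263/2)*(-59) = -18021/133*(-59) = 1063239/133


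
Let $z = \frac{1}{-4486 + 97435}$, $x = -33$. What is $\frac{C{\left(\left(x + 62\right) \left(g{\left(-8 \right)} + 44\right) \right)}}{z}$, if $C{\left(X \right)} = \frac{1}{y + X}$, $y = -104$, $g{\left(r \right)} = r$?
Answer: $\frac{92949}{940} \approx 98.882$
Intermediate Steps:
$z = \frac{1}{92949} \approx 1.0759 \cdot 10^{-5}$
$C{\left(X \right)} = \frac{1}{-104 + X}$
$\frac{C{\left(\left(x + 62\right) \left(g{\left(-8 \right)} + 44\right) \right)}}{z} = \frac{\frac{1}{\frac{1}{92949}}}{-104 + \left(-33 + 62\right) \left(-8 + 44\right)} = \frac{1}{-104 + 29 \cdot 36} \cdot 92949 = \frac{1}{-104 + 1044} \cdot 92949 = \frac{1}{940} \cdot 92949 = \frac{92949}{940}$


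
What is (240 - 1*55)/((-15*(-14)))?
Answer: 37/42 ≈ 0.88095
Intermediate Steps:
(240 - 1*55)/((-15*(-14))) = (240 - 55)/210 = 185*(1/210) = 37/42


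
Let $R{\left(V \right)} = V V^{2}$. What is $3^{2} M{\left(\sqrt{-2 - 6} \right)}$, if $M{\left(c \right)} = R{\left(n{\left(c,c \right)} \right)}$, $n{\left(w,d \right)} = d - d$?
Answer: $0$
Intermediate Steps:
$n{\left(w,d \right)} = 0$
$R{\left(V \right)} = V^{3}$
$M{\left(c \right)} = 0$ ($M{\left(c \right)} = 0^{3} = 0$)
$3^{2} M{\left(\sqrt{-2 - 6} \right)} = 3^{2} \cdot 0 = 9 \cdot 0 = 0$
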